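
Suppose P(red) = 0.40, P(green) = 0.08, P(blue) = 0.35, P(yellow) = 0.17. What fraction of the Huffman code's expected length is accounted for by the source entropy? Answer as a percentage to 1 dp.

Entropy H = −Σ p log₂ p ≈ 1.7850 bits.
Huffman merges: 2/25+17/100→1/4; 1/4+7/20→3/5; 2/5+3/5→1. L = 37/20 ≈ 1.8500.
Efficiency = H/L = 1.7850/1.8500 = 96.5%.

96.5%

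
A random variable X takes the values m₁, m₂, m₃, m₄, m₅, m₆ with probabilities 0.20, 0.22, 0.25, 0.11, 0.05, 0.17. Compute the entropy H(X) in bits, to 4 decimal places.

2.4459 bits

H = −Σ pᵢ log₂ pᵢ.
−0.20·log₂(0.20) = 0.4644
−0.22·log₂(0.22) = 0.4806
−0.25·log₂(0.25) = 0.5000
−0.11·log₂(0.11) = 0.3503
−0.05·log₂(0.05) = 0.2161
−0.17·log₂(0.17) = 0.4346
Sum ≈ 2.4459 → 2.4459 bits.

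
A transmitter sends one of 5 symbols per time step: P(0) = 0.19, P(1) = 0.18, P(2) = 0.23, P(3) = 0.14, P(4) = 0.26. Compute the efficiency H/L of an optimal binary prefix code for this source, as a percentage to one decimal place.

Entropy H = −Σ p log₂ p ≈ 2.2906 bits.
Huffman merges: 7/50+9/50→8/25; 19/100+23/100→21/50; 13/50+8/25→29/50; 21/50+29/50→1. L = 58/25 ≈ 2.3200.
Efficiency = H/L = 2.2906/2.3200 = 98.7%.

98.7%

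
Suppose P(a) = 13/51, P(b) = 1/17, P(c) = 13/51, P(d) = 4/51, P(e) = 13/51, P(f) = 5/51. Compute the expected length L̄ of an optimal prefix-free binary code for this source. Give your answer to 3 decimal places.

Repeatedly combine the two least-probable nodes; the expected code length is the sum of the merged weights.
merge 1/17 + 4/51 → 7/51
merge 5/51 + 7/51 → 4/17
merge 4/17 + 13/51 → 25/51
merge 13/51 + 13/51 → 26/51
merge 25/51 + 26/51 → 1
L = 7/51 + 4/17 + 25/51 + 26/51 + 1 = 121/51 ≈ 2.373 bits/symbol.

2.373 bits/symbol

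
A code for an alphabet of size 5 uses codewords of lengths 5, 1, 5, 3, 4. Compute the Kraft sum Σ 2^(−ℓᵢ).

0.75

With common denominator 2^5 = 32: Σ 2^(−ℓᵢ) = 1/32 + 16/32 + 1/32 + 4/32 + 2/32 = 24/32 = 0.75.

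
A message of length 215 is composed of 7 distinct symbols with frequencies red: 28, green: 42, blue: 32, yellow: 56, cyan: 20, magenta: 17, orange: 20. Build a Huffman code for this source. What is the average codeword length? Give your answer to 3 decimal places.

2.716 bits/symbol

Probabilities are the counts divided by 215.
Repeatedly combine the two least-probable nodes; the expected code length is the sum of the merged weights.
merge 17/215 + 4/43 → 37/215
merge 4/43 + 28/215 → 48/215
merge 32/215 + 37/215 → 69/215
merge 42/215 + 48/215 → 18/43
merge 56/215 + 69/215 → 25/43
merge 18/43 + 25/43 → 1
L = 37/215 + 48/215 + 69/215 + 18/43 + 25/43 + 1 = 584/215 ≈ 2.716 bits/symbol.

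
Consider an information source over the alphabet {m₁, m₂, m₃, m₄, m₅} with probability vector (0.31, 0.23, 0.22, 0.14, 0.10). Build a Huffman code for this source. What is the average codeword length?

2.24 bits/symbol

Repeatedly combine the two least-probable nodes; the expected code length is the sum of the merged weights.
merge 1/10 + 7/50 → 6/25
merge 11/50 + 23/100 → 9/20
merge 6/25 + 31/100 → 11/20
merge 9/20 + 11/20 → 1
L = 6/25 + 9/20 + 11/20 + 1 = 56/25 = 2.24 bits/symbol.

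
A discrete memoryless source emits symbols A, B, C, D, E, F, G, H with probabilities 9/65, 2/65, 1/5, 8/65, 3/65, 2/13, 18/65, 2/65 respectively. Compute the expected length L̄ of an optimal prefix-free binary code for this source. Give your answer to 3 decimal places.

Repeatedly combine the two least-probable nodes; the expected code length is the sum of the merged weights.
merge 2/65 + 2/65 → 4/65
merge 3/65 + 4/65 → 7/65
merge 7/65 + 8/65 → 3/13
merge 9/65 + 2/13 → 19/65
merge 1/5 + 3/13 → 28/65
merge 18/65 + 19/65 → 37/65
merge 28/65 + 37/65 → 1
L = 4/65 + 7/65 + 3/13 + 19/65 + 28/65 + 37/65 + 1 = 35/13 ≈ 2.692 bits/symbol.

2.692 bits/symbol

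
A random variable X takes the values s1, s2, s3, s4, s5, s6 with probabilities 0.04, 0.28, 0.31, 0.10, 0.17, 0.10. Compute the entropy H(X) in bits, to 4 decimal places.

2.3227 bits

H = −Σ pᵢ log₂ pᵢ.
−0.04·log₂(0.04) = 0.1858
−0.28·log₂(0.28) = 0.5142
−0.31·log₂(0.31) = 0.5238
−0.10·log₂(0.10) = 0.3322
−0.17·log₂(0.17) = 0.4346
−0.10·log₂(0.10) = 0.3322
Sum ≈ 2.3227 → 2.3227 bits.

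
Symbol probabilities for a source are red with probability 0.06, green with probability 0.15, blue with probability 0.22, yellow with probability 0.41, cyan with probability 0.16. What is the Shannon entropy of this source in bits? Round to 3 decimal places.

2.085 bits

H = −Σ pᵢ log₂ pᵢ.
−0.06·log₂(0.06) = 0.2435
−0.15·log₂(0.15) = 0.4105
−0.22·log₂(0.22) = 0.4806
−0.41·log₂(0.41) = 0.5274
−0.16·log₂(0.16) = 0.4230
Sum ≈ 2.0851 → 2.085 bits.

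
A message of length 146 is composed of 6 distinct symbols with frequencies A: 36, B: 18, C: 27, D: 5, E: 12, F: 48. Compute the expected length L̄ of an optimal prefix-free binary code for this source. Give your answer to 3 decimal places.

2.356 bits/symbol

Probabilities are the counts divided by 146.
Repeatedly combine the two least-probable nodes; the expected code length is the sum of the merged weights.
merge 5/146 + 6/73 → 17/146
merge 17/146 + 9/73 → 35/146
merge 27/146 + 35/146 → 31/73
merge 18/73 + 24/73 → 42/73
merge 31/73 + 42/73 → 1
L = 17/146 + 35/146 + 31/73 + 42/73 + 1 = 172/73 ≈ 2.356 bits/symbol.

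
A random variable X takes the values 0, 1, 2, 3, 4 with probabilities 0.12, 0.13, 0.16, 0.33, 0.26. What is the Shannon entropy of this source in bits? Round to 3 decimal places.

2.206 bits

H = −Σ pᵢ log₂ pᵢ.
−0.12·log₂(0.12) = 0.3671
−0.13·log₂(0.13) = 0.3826
−0.16·log₂(0.16) = 0.4230
−0.33·log₂(0.33) = 0.5278
−0.26·log₂(0.26) = 0.5053
Sum ≈ 2.2058 → 2.206 bits.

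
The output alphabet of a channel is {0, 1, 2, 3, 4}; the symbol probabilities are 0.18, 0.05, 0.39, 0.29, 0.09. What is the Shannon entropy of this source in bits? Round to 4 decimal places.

2.0218 bits

H = −Σ pᵢ log₂ pᵢ.
−0.18·log₂(0.18) = 0.4453
−0.05·log₂(0.05) = 0.2161
−0.39·log₂(0.39) = 0.5298
−0.29·log₂(0.29) = 0.5179
−0.09·log₂(0.09) = 0.3127
Sum ≈ 2.0218 → 2.0218 bits.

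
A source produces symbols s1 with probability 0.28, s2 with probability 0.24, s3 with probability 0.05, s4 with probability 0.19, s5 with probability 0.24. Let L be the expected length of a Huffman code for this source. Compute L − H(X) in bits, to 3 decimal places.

Entropy H = −Σ p log₂ p ≈ 2.1738 bits.
Huffman merges: 1/20+19/100→6/25; 6/25+6/25→12/25; 6/25+7/25→13/25; 12/25+13/25→1. L = 56/25 ≈ 2.2400.
L − H = 2.2400 − 2.1738 = 0.066 bits.

0.066 bits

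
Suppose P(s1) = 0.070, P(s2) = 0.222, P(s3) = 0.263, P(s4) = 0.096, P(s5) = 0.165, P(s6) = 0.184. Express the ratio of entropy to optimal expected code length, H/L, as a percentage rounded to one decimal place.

Entropy H = −Σ p log₂ p ≈ 2.4602 bits.
Huffman merges: 7/100+12/125→83/500; 33/200+83/500→331/1000; 23/125+111/500→203/500; 263/1000+331/1000→297/500; 203/500+297/500→1. L = 2497/1000 ≈ 2.4970.
Efficiency = H/L = 2.4602/2.4970 = 98.5%.

98.5%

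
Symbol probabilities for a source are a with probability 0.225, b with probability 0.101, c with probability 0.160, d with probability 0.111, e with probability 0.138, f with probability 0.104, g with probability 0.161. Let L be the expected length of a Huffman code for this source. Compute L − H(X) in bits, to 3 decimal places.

Entropy H = −Σ p log₂ p ≈ 2.7514 bits.
Huffman merges: 101/1000+13/125→41/200; 111/1000+69/500→249/1000; 4/25+161/1000→321/1000; 41/200+9/40→43/100; 249/1000+321/1000→57/100; 43/100+57/100→1. L = 111/40 ≈ 2.7750.
L − H = 2.7750 − 2.7514 = 0.024 bits.

0.024 bits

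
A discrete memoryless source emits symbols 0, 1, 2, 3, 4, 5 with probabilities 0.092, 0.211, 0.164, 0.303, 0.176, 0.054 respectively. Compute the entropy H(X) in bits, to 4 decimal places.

2.4085 bits

H = −Σ pᵢ log₂ pᵢ.
−0.092·log₂(0.092) = 0.3167
−0.211·log₂(0.211) = 0.4736
−0.164·log₂(0.164) = 0.4278
−0.303·log₂(0.303) = 0.5220
−0.176·log₂(0.176) = 0.4411
−0.054·log₂(0.054) = 0.2274
Sum ≈ 2.4085 → 2.4085 bits.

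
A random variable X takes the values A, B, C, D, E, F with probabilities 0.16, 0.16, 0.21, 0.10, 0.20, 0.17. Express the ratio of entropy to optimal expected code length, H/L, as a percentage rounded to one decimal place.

Entropy H = −Σ p log₂ p ≈ 2.5500 bits.
Huffman merges: 1/10+4/25→13/50; 4/25+17/100→33/100; 1/5+21/100→41/100; 13/50+33/100→59/100; 41/100+59/100→1. L = 259/100 ≈ 2.5900.
Efficiency = H/L = 2.5500/2.5900 = 98.5%.

98.5%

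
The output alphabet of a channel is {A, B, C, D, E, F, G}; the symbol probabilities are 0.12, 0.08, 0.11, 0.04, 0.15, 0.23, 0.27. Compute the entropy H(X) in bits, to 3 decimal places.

H = −Σ pᵢ log₂ pᵢ.
−0.12·log₂(0.12) = 0.3671
−0.08·log₂(0.08) = 0.2915
−0.11·log₂(0.11) = 0.3503
−0.04·log₂(0.04) = 0.1858
−0.15·log₂(0.15) = 0.4105
−0.23·log₂(0.23) = 0.4877
−0.27·log₂(0.27) = 0.5100
Sum ≈ 2.6029 → 2.603 bits.

2.603 bits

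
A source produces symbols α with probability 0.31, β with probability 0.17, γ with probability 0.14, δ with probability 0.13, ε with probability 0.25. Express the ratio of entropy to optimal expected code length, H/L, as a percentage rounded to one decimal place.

Entropy H = −Σ p log₂ p ≈ 2.2381 bits.
Huffman merges: 13/100+7/50→27/100; 17/100+1/4→21/50; 27/100+31/100→29/50; 21/50+29/50→1. L = 227/100 ≈ 2.2700.
Efficiency = H/L = 2.2381/2.2700 = 98.6%.

98.6%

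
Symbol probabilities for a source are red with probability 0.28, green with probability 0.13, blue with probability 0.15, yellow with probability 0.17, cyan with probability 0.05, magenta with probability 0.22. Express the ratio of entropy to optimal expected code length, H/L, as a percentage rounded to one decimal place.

Entropy H = −Σ p log₂ p ≈ 2.4387 bits.
Huffman merges: 1/20+13/100→9/50; 3/20+17/100→8/25; 9/50+11/50→2/5; 7/25+8/25→3/5; 2/5+3/5→1. L = 5/2 ≈ 2.5000.
Efficiency = H/L = 2.4387/2.5000 = 97.5%.

97.5%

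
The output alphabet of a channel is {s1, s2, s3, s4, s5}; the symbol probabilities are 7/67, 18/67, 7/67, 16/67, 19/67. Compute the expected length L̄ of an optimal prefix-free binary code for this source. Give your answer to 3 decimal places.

2.209 bits/symbol

Repeatedly combine the two least-probable nodes; the expected code length is the sum of the merged weights.
merge 7/67 + 7/67 → 14/67
merge 14/67 + 16/67 → 30/67
merge 18/67 + 19/67 → 37/67
merge 30/67 + 37/67 → 1
L = 14/67 + 30/67 + 37/67 + 1 = 148/67 ≈ 2.209 bits/symbol.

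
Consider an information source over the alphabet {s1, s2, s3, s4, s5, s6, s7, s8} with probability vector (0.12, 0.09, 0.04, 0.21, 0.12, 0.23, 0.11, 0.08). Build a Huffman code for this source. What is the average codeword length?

2.88 bits/symbol

Repeatedly combine the two least-probable nodes; the expected code length is the sum of the merged weights.
merge 1/25 + 2/25 → 3/25
merge 9/100 + 11/100 → 1/5
merge 3/25 + 3/25 → 6/25
merge 3/25 + 1/5 → 8/25
merge 21/100 + 23/100 → 11/25
merge 6/25 + 8/25 → 14/25
merge 11/25 + 14/25 → 1
L = 3/25 + 1/5 + 6/25 + 8/25 + 11/25 + 14/25 + 1 = 72/25 = 2.88 bits/symbol.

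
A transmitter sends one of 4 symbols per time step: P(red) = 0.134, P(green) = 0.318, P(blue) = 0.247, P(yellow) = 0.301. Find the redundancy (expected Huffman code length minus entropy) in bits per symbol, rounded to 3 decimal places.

0.066 bits

Entropy H = −Σ p log₂ p ≈ 1.9339 bits.
Huffman merges: 67/500+247/1000→381/1000; 301/1000+159/500→619/1000; 381/1000+619/1000→1. L = 2 ≈ 2.0000.
L − H = 2.0000 − 1.9339 = 0.066 bits.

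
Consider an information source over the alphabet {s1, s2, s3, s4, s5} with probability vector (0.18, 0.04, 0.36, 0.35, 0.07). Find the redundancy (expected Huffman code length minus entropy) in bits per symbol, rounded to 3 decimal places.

Entropy H = −Σ p log₂ p ≈ 1.9603 bits.
Huffman merges: 1/25+7/100→11/100; 11/100+9/50→29/100; 29/100+7/20→16/25; 9/25+16/25→1. L = 51/25 ≈ 2.0400.
L − H = 2.0400 − 1.9603 = 0.080 bits.

0.080 bits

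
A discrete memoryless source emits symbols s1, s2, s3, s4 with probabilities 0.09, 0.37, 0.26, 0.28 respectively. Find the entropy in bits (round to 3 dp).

H = −Σ pᵢ log₂ pᵢ.
−0.09·log₂(0.09) = 0.3127
−0.37·log₂(0.37) = 0.5307
−0.26·log₂(0.26) = 0.5053
−0.28·log₂(0.28) = 0.5142
Sum ≈ 1.8629 → 1.863 bits.

1.863 bits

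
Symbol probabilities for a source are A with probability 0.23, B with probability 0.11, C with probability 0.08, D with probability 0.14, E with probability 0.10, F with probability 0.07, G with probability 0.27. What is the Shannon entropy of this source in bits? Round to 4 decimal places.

H = −Σ pᵢ log₂ pᵢ.
−0.23·log₂(0.23) = 0.4877
−0.11·log₂(0.11) = 0.3503
−0.08·log₂(0.08) = 0.2915
−0.14·log₂(0.14) = 0.3971
−0.10·log₂(0.10) = 0.3322
−0.07·log₂(0.07) = 0.2686
−0.27·log₂(0.27) = 0.5100
Sum ≈ 2.6373 → 2.6373 bits.

2.6373 bits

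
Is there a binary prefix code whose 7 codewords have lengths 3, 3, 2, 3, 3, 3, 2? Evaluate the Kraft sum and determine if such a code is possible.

With common denominator 2^3 = 8: Σ 2^(−ℓᵢ) = 1/8 + 1/8 + 2/8 + 1/8 + 1/8 + 1/8 + 2/8 = 9/8 = 1.125.
Kraft's inequality requires Σ ≤ 1; here Σ = 1.125 > 1, so no such prefix code exists.

1.125; no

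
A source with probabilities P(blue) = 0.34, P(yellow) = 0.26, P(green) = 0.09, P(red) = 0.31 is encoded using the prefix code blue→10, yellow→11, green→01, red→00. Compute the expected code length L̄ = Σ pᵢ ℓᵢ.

2 bits/symbol

L̄ = Σ pᵢ·ℓᵢ = 0.34·2 + 0.26·2 + 0.09·2 + 0.31·2 = 2 bits/symbol.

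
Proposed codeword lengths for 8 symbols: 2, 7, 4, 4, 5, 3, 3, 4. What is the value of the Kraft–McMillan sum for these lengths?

0.7265625

With common denominator 2^7 = 128: Σ 2^(−ℓᵢ) = 32/128 + 1/128 + 8/128 + 8/128 + 4/128 + 16/128 + 16/128 + 8/128 = 93/128 = 0.7265625.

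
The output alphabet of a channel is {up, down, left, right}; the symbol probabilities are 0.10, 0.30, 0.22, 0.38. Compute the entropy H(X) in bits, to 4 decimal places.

1.8643 bits

H = −Σ pᵢ log₂ pᵢ.
−0.10·log₂(0.10) = 0.3322
−0.30·log₂(0.30) = 0.5211
−0.22·log₂(0.22) = 0.4806
−0.38·log₂(0.38) = 0.5305
Sum ≈ 1.8643 → 1.8643 bits.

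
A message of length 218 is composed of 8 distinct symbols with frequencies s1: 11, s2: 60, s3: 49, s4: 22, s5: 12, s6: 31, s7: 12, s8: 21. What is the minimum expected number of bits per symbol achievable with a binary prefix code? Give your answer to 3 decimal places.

2.757 bits/symbol

Probabilities are the counts divided by 218.
Repeatedly combine the two least-probable nodes; the expected code length is the sum of the merged weights.
merge 11/218 + 6/109 → 23/218
merge 6/109 + 21/218 → 33/218
merge 11/109 + 23/218 → 45/218
merge 31/218 + 33/218 → 32/109
merge 45/218 + 49/218 → 47/109
merge 30/109 + 32/109 → 62/109
merge 47/109 + 62/109 → 1
L = 23/218 + 33/218 + 45/218 + 32/109 + 47/109 + 62/109 + 1 = 601/218 ≈ 2.757 bits/symbol.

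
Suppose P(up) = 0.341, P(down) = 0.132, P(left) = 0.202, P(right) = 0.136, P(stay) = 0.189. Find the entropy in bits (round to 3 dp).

2.227 bits

H = −Σ pᵢ log₂ pᵢ.
−0.341·log₂(0.341) = 0.5293
−0.132·log₂(0.132) = 0.3856
−0.202·log₂(0.202) = 0.4661
−0.136·log₂(0.136) = 0.3915
−0.189·log₂(0.189) = 0.4543
Sum ≈ 2.2268 → 2.227 bits.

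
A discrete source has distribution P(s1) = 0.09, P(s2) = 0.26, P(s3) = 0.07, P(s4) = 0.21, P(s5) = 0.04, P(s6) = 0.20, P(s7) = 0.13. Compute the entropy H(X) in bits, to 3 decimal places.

H = −Σ pᵢ log₂ pᵢ.
−0.09·log₂(0.09) = 0.3127
−0.26·log₂(0.26) = 0.5053
−0.07·log₂(0.07) = 0.2686
−0.21·log₂(0.21) = 0.4728
−0.04·log₂(0.04) = 0.1858
−0.20·log₂(0.20) = 0.4644
−0.13·log₂(0.13) = 0.3826
Sum ≈ 2.5921 → 2.592 bits.

2.592 bits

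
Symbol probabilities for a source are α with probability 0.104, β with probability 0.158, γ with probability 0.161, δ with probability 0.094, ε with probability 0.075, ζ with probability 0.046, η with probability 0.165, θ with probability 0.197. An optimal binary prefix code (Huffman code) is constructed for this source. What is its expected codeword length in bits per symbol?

Repeatedly combine the two least-probable nodes; the expected code length is the sum of the merged weights.
merge 23/500 + 3/40 → 121/1000
merge 47/500 + 13/125 → 99/500
merge 121/1000 + 79/500 → 279/1000
merge 161/1000 + 33/200 → 163/500
merge 197/1000 + 99/500 → 79/200
merge 279/1000 + 163/500 → 121/200
merge 79/200 + 121/200 → 1
L = 121/1000 + 99/500 + 279/1000 + 163/500 + 79/200 + 121/200 + 1 = 731/250 = 2.924 bits/symbol.

2.924 bits/symbol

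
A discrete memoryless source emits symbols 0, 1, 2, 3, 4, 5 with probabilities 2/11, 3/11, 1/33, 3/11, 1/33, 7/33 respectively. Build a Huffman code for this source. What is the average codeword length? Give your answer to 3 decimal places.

2.303 bits/symbol

Repeatedly combine the two least-probable nodes; the expected code length is the sum of the merged weights.
merge 1/33 + 1/33 → 2/33
merge 2/33 + 2/11 → 8/33
merge 7/33 + 8/33 → 5/11
merge 3/11 + 3/11 → 6/11
merge 5/11 + 6/11 → 1
L = 2/33 + 8/33 + 5/11 + 6/11 + 1 = 76/33 ≈ 2.303 bits/symbol.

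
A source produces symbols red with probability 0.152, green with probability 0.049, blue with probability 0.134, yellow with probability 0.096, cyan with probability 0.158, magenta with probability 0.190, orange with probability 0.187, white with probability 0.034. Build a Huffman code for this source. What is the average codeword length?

Repeatedly combine the two least-probable nodes; the expected code length is the sum of the merged weights.
merge 17/500 + 49/1000 → 83/1000
merge 83/1000 + 12/125 → 179/1000
merge 67/500 + 19/125 → 143/500
merge 79/500 + 179/1000 → 337/1000
merge 187/1000 + 19/100 → 377/1000
merge 143/500 + 337/1000 → 623/1000
merge 377/1000 + 623/1000 → 1
L = 83/1000 + 179/1000 + 143/500 + 337/1000 + 377/1000 + 623/1000 + 1 = 577/200 = 2.885 bits/symbol.

2.885 bits/symbol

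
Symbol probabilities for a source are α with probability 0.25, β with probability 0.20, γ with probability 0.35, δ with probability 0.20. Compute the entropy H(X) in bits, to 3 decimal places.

1.959 bits

H = −Σ pᵢ log₂ pᵢ.
−0.25·log₂(0.25) = 0.5000
−0.20·log₂(0.20) = 0.4644
−0.35·log₂(0.35) = 0.5301
−0.20·log₂(0.20) = 0.4644
Sum ≈ 1.9589 → 1.959 bits.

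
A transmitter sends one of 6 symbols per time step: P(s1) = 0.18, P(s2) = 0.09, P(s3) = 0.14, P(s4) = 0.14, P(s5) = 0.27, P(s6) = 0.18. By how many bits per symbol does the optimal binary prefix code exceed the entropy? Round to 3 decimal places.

0.042 bits

Entropy H = −Σ p log₂ p ≈ 2.5075 bits.
Huffman merges: 9/100+7/50→23/100; 7/50+9/50→8/25; 9/50+23/100→41/100; 27/100+8/25→59/100; 41/100+59/100→1. L = 51/20 ≈ 2.5500.
L − H = 2.5500 − 2.5075 = 0.042 bits.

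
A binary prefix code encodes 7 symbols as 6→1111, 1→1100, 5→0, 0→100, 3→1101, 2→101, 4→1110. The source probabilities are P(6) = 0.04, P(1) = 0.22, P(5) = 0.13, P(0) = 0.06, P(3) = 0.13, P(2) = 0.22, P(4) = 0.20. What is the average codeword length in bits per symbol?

L̄ = Σ pᵢ·ℓᵢ = 0.04·4 + 0.22·4 + 0.13·1 + 0.06·3 + 0.13·4 + 0.22·3 + 0.20·4 = 3.33 bits/symbol.

3.33 bits/symbol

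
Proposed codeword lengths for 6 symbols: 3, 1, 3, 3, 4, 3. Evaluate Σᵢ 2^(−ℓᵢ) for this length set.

With common denominator 2^4 = 16: Σ 2^(−ℓᵢ) = 2/16 + 8/16 + 2/16 + 2/16 + 1/16 + 2/16 = 17/16 = 1.0625.

1.0625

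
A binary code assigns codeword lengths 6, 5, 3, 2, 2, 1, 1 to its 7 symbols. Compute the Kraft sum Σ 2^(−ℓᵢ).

With common denominator 2^6 = 64: Σ 2^(−ℓᵢ) = 1/64 + 2/64 + 8/64 + 16/64 + 16/64 + 32/64 + 32/64 = 107/64 = 1.671875.

1.671875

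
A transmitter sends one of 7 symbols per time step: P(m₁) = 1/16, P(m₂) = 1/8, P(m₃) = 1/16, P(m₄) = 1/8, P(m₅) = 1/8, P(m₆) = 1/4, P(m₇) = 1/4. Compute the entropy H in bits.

Each probability is a power of 1/2, so log₂(1/p) is an integer.
H = Σ p·log₂(1/p) = 1/16·4 + 1/8·3 + 1/16·4 + 1/8·3 + 1/8·3 + 1/4·2 + 1/4·2 = 2.625 bits.

2.625 bits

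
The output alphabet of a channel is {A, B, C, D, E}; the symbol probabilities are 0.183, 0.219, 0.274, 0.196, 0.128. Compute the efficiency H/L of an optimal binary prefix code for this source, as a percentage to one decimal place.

98.7%

Entropy H = −Σ p log₂ p ≈ 2.2804 bits.
Huffman merges: 16/125+183/1000→311/1000; 49/250+219/1000→83/200; 137/500+311/1000→117/200; 83/200+117/200→1. L = 2311/1000 ≈ 2.3110.
Efficiency = H/L = 2.2804/2.3110 = 98.7%.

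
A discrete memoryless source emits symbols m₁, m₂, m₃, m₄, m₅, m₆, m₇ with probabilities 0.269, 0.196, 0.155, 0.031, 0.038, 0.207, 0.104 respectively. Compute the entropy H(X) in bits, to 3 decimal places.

2.532 bits

H = −Σ pᵢ log₂ pᵢ.
−0.269·log₂(0.269) = 0.5096
−0.196·log₂(0.196) = 0.4608
−0.155·log₂(0.155) = 0.4169
−0.031·log₂(0.031) = 0.1554
−0.038·log₂(0.038) = 0.1793
−0.207·log₂(0.207) = 0.4704
−0.104·log₂(0.104) = 0.3396
Sum ≈ 2.5319 → 2.532 bits.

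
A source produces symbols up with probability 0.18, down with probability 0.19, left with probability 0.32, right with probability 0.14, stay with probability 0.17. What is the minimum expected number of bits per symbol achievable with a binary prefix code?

Repeatedly combine the two least-probable nodes; the expected code length is the sum of the merged weights.
merge 7/50 + 17/100 → 31/100
merge 9/50 + 19/100 → 37/100
merge 31/100 + 8/25 → 63/100
merge 37/100 + 63/100 → 1
L = 31/100 + 37/100 + 63/100 + 1 = 231/100 = 2.31 bits/symbol.

2.31 bits/symbol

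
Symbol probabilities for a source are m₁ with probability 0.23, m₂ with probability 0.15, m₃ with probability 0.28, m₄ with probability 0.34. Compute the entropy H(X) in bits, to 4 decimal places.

H = −Σ pᵢ log₂ pᵢ.
−0.23·log₂(0.23) = 0.4877
−0.15·log₂(0.15) = 0.4105
−0.28·log₂(0.28) = 0.5142
−0.34·log₂(0.34) = 0.5292
Sum ≈ 1.9416 → 1.9416 bits.

1.9416 bits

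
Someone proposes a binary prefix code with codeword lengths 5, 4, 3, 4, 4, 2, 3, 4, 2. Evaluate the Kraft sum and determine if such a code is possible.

With common denominator 2^5 = 32: Σ 2^(−ℓᵢ) = 1/32 + 2/32 + 4/32 + 2/32 + 2/32 + 8/32 + 4/32 + 2/32 + 8/32 = 33/32 = 1.03125.
Kraft's inequality requires Σ ≤ 1; here Σ = 1.03125 > 1, so no such prefix code exists.

1.03125; no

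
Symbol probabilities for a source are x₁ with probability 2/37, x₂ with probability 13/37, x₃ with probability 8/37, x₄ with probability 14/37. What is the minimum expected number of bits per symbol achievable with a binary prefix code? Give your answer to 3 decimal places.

Repeatedly combine the two least-probable nodes; the expected code length is the sum of the merged weights.
merge 2/37 + 8/37 → 10/37
merge 10/37 + 13/37 → 23/37
merge 14/37 + 23/37 → 1
L = 10/37 + 23/37 + 1 = 70/37 ≈ 1.892 bits/symbol.

1.892 bits/symbol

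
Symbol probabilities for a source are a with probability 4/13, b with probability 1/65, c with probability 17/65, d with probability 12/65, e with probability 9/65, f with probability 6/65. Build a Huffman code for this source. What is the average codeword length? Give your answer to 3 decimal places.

2.354 bits/symbol

Repeatedly combine the two least-probable nodes; the expected code length is the sum of the merged weights.
merge 1/65 + 6/65 → 7/65
merge 7/65 + 9/65 → 16/65
merge 12/65 + 16/65 → 28/65
merge 17/65 + 4/13 → 37/65
merge 28/65 + 37/65 → 1
L = 7/65 + 16/65 + 28/65 + 37/65 + 1 = 153/65 ≈ 2.354 bits/symbol.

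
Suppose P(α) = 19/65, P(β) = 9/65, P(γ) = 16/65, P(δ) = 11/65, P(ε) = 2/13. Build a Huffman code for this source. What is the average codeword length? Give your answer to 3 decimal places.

2.292 bits/symbol

Repeatedly combine the two least-probable nodes; the expected code length is the sum of the merged weights.
merge 9/65 + 2/13 → 19/65
merge 11/65 + 16/65 → 27/65
merge 19/65 + 19/65 → 38/65
merge 27/65 + 38/65 → 1
L = 19/65 + 27/65 + 38/65 + 1 = 149/65 ≈ 2.292 bits/symbol.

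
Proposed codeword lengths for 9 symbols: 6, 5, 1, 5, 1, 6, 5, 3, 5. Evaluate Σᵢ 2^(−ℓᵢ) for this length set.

1.28125

With common denominator 2^6 = 64: Σ 2^(−ℓᵢ) = 1/64 + 2/64 + 32/64 + 2/64 + 32/64 + 1/64 + 2/64 + 8/64 + 2/64 = 82/64 = 1.28125.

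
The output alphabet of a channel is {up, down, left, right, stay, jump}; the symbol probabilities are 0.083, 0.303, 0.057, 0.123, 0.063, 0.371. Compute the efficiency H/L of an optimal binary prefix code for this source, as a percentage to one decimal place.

97.0%

Entropy H = −Σ p log₂ p ≈ 2.2094 bits.
Huffman merges: 57/1000+63/1000→3/25; 83/1000+3/25→203/1000; 123/1000+203/1000→163/500; 303/1000+163/500→629/1000; 371/1000+629/1000→1. L = 1139/500 ≈ 2.2780.
Efficiency = H/L = 2.2094/2.2780 = 97.0%.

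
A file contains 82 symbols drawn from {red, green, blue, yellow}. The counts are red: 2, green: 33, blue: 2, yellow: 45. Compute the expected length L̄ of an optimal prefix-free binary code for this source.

Probabilities are the counts divided by 82.
Repeatedly combine the two least-probable nodes; the expected code length is the sum of the merged weights.
merge 1/41 + 1/41 → 2/41
merge 2/41 + 33/82 → 37/82
merge 37/82 + 45/82 → 1
L = 2/41 + 37/82 + 1 = 3/2 = 1.5 bits/symbol.

1.5 bits/symbol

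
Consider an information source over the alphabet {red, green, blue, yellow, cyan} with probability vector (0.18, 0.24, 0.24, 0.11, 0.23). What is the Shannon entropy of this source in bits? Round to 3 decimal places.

2.272 bits

H = −Σ pᵢ log₂ pᵢ.
−0.18·log₂(0.18) = 0.4453
−0.24·log₂(0.24) = 0.4941
−0.24·log₂(0.24) = 0.4941
−0.11·log₂(0.11) = 0.3503
−0.23·log₂(0.23) = 0.4877
Sum ≈ 2.2715 → 2.272 bits.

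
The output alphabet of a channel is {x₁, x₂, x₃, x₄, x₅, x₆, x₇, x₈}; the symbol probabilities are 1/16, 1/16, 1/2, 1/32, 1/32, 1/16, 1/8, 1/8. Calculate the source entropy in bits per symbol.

2.3125 bits

Each probability is a power of 1/2, so log₂(1/p) is an integer.
H = Σ p·log₂(1/p) = 1/16·4 + 1/16·4 + 1/2·1 + 1/32·5 + 1/32·5 + 1/16·4 + 1/8·3 + 1/8·3 = 2.3125 bits.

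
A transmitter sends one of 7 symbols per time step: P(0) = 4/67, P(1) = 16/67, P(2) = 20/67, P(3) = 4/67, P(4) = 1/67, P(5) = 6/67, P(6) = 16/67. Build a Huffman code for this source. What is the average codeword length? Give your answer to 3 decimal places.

2.433 bits/symbol

Repeatedly combine the two least-probable nodes; the expected code length is the sum of the merged weights.
merge 1/67 + 4/67 → 5/67
merge 4/67 + 5/67 → 9/67
merge 6/67 + 9/67 → 15/67
merge 15/67 + 16/67 → 31/67
merge 16/67 + 20/67 → 36/67
merge 31/67 + 36/67 → 1
L = 5/67 + 9/67 + 15/67 + 31/67 + 36/67 + 1 = 163/67 ≈ 2.433 bits/symbol.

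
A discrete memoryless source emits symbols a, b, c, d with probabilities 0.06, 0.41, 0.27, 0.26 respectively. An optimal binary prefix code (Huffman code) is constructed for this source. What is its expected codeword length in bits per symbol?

1.91 bits/symbol

Repeatedly combine the two least-probable nodes; the expected code length is the sum of the merged weights.
merge 3/50 + 13/50 → 8/25
merge 27/100 + 8/25 → 59/100
merge 41/100 + 59/100 → 1
L = 8/25 + 59/100 + 1 = 191/100 = 1.91 bits/symbol.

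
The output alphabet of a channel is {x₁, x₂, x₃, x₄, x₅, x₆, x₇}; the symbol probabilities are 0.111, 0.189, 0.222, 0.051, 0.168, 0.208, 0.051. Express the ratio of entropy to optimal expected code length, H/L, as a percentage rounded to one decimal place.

Entropy H = −Σ p log₂ p ≈ 2.6298 bits.
Huffman merges: 51/1000+51/1000→51/500; 51/500+111/1000→213/1000; 21/125+189/1000→357/1000; 26/125+213/1000→421/1000; 111/500+357/1000→579/1000; 421/1000+579/1000→1. L = 334/125 ≈ 2.6720.
Efficiency = H/L = 2.6298/2.6720 = 98.4%.

98.4%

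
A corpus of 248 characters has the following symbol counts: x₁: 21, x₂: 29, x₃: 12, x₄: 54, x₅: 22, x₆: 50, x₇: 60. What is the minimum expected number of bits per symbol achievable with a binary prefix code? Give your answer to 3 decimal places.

Probabilities are the counts divided by 248.
Repeatedly combine the two least-probable nodes; the expected code length is the sum of the merged weights.
merge 3/62 + 21/248 → 33/248
merge 11/124 + 29/248 → 51/248
merge 33/248 + 25/124 → 83/248
merge 51/248 + 27/124 → 105/248
merge 15/62 + 83/248 → 143/248
merge 105/248 + 143/248 → 1
L = 33/248 + 51/248 + 83/248 + 105/248 + 143/248 + 1 = 663/248 ≈ 2.673 bits/symbol.

2.673 bits/symbol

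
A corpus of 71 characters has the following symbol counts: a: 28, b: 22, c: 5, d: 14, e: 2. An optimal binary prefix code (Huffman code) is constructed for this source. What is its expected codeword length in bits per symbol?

Probabilities are the counts divided by 71.
Repeatedly combine the two least-probable nodes; the expected code length is the sum of the merged weights.
merge 2/71 + 5/71 → 7/71
merge 7/71 + 14/71 → 21/71
merge 21/71 + 22/71 → 43/71
merge 28/71 + 43/71 → 1
L = 7/71 + 21/71 + 43/71 + 1 = 2 bits/symbol.

2 bits/symbol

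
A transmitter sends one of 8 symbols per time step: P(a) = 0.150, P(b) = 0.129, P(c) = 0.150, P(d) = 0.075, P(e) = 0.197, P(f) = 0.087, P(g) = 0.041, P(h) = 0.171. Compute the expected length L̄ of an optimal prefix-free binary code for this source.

2.919 bits/symbol

Repeatedly combine the two least-probable nodes; the expected code length is the sum of the merged weights.
merge 41/1000 + 3/40 → 29/250
merge 87/1000 + 29/250 → 203/1000
merge 129/1000 + 3/20 → 279/1000
merge 3/20 + 171/1000 → 321/1000
merge 197/1000 + 203/1000 → 2/5
merge 279/1000 + 321/1000 → 3/5
merge 2/5 + 3/5 → 1
L = 29/250 + 203/1000 + 279/1000 + 321/1000 + 2/5 + 3/5 + 1 = 2919/1000 = 2.919 bits/symbol.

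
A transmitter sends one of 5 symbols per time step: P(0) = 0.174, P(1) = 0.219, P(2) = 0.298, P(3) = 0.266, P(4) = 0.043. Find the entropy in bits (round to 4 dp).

H = −Σ pᵢ log₂ pᵢ.
−0.174·log₂(0.174) = 0.4390
−0.219·log₂(0.219) = 0.4798
−0.298·log₂(0.298) = 0.5205
−0.266·log₂(0.266) = 0.5082
−0.043·log₂(0.043) = 0.1952
Sum ≈ 2.1427 → 2.1427 bits.

2.1427 bits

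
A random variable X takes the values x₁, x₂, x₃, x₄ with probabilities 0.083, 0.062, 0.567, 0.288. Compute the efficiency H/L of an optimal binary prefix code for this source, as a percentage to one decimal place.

96.8%

Entropy H = −Σ p log₂ p ≈ 1.5281 bits.
Huffman merges: 31/500+83/1000→29/200; 29/200+36/125→433/1000; 433/1000+567/1000→1. L = 789/500 ≈ 1.5780.
Efficiency = H/L = 1.5281/1.5780 = 96.8%.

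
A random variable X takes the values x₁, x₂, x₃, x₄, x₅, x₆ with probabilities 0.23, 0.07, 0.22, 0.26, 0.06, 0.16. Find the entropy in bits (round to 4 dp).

2.4086 bits

H = −Σ pᵢ log₂ pᵢ.
−0.23·log₂(0.23) = 0.4877
−0.07·log₂(0.07) = 0.2686
−0.22·log₂(0.22) = 0.4806
−0.26·log₂(0.26) = 0.5053
−0.06·log₂(0.06) = 0.2435
−0.16·log₂(0.16) = 0.4230
Sum ≈ 2.4086 → 2.4086 bits.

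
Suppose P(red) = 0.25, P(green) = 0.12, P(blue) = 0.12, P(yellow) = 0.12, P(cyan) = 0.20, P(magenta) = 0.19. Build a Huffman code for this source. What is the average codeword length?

2.55 bits/symbol

Repeatedly combine the two least-probable nodes; the expected code length is the sum of the merged weights.
merge 3/25 + 3/25 → 6/25
merge 3/25 + 19/100 → 31/100
merge 1/5 + 6/25 → 11/25
merge 1/4 + 31/100 → 14/25
merge 11/25 + 14/25 → 1
L = 6/25 + 31/100 + 11/25 + 14/25 + 1 = 51/20 = 2.55 bits/symbol.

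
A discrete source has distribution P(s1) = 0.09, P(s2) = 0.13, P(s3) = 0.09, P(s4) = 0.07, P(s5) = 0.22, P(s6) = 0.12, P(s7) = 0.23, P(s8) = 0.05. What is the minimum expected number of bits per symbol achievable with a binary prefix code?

2.85 bits/symbol

Repeatedly combine the two least-probable nodes; the expected code length is the sum of the merged weights.
merge 1/20 + 7/100 → 3/25
merge 9/100 + 9/100 → 9/50
merge 3/25 + 3/25 → 6/25
merge 13/100 + 9/50 → 31/100
merge 11/50 + 23/100 → 9/20
merge 6/25 + 31/100 → 11/20
merge 9/20 + 11/20 → 1
L = 3/25 + 9/50 + 6/25 + 31/100 + 9/20 + 11/20 + 1 = 57/20 = 2.85 bits/symbol.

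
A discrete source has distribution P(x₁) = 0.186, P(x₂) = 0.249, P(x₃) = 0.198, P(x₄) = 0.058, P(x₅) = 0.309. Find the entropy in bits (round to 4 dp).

2.1752 bits

H = −Σ pᵢ log₂ pᵢ.
−0.186·log₂(0.186) = 0.4514
−0.249·log₂(0.249) = 0.4994
−0.198·log₂(0.198) = 0.4626
−0.058·log₂(0.058) = 0.2383
−0.309·log₂(0.309) = 0.5235
Sum ≈ 2.1752 → 2.1752 bits.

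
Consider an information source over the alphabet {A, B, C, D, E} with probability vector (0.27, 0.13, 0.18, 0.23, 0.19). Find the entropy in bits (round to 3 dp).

H = −Σ pᵢ log₂ pᵢ.
−0.27·log₂(0.27) = 0.5100
−0.13·log₂(0.13) = 0.3826
−0.18·log₂(0.18) = 0.4453
−0.23·log₂(0.23) = 0.4877
−0.19·log₂(0.19) = 0.4552
Sum ≈ 2.2809 → 2.281 bits.

2.281 bits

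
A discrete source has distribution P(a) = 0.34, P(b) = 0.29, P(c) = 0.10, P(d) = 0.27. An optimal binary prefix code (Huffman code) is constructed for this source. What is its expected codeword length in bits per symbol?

2 bits/symbol

Repeatedly combine the two least-probable nodes; the expected code length is the sum of the merged weights.
merge 1/10 + 27/100 → 37/100
merge 29/100 + 17/50 → 63/100
merge 37/100 + 63/100 → 1
L = 37/100 + 63/100 + 1 = 2 bits/symbol.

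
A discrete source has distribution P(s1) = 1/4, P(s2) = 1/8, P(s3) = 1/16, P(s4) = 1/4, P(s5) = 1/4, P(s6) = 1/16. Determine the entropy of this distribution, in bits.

2.375 bits

Each probability is a power of 1/2, so log₂(1/p) is an integer.
H = Σ p·log₂(1/p) = 1/4·2 + 1/8·3 + 1/16·4 + 1/4·2 + 1/4·2 + 1/16·4 = 2.375 bits.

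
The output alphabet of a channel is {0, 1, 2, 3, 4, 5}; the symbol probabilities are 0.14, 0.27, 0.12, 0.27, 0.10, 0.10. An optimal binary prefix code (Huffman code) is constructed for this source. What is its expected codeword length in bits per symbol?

Repeatedly combine the two least-probable nodes; the expected code length is the sum of the merged weights.
merge 1/10 + 1/10 → 1/5
merge 3/25 + 7/50 → 13/50
merge 1/5 + 13/50 → 23/50
merge 27/100 + 27/100 → 27/50
merge 23/50 + 27/50 → 1
L = 1/5 + 13/50 + 23/50 + 27/50 + 1 = 123/50 = 2.46 bits/symbol.

2.46 bits/symbol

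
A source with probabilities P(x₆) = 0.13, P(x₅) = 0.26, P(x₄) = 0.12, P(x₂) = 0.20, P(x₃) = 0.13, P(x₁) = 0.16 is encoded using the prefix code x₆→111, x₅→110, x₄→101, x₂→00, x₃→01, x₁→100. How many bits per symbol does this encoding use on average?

2.67 bits/symbol

L̄ = Σ pᵢ·ℓᵢ = 0.13·3 + 0.26·3 + 0.12·3 + 0.20·2 + 0.13·2 + 0.16·3 = 2.67 bits/symbol.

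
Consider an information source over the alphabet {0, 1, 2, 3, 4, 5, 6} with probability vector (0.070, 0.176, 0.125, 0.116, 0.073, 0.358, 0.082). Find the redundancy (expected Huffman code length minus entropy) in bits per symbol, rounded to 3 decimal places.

0.062 bits

Entropy H = −Σ p log₂ p ≈ 2.5472 bits.
Huffman merges: 7/100+73/1000→143/1000; 41/500+29/250→99/500; 1/8+143/1000→67/250; 22/125+99/500→187/500; 67/250+179/500→313/500; 187/500+313/500→1. L = 2609/1000 ≈ 2.6090.
L − H = 2.6090 − 2.5472 = 0.062 bits.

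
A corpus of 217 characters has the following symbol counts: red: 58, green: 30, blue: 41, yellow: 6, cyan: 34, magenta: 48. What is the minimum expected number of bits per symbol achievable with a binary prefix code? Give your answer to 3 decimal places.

Probabilities are the counts divided by 217.
Repeatedly combine the two least-probable nodes; the expected code length is the sum of the merged weights.
merge 6/217 + 30/217 → 36/217
merge 34/217 + 36/217 → 10/31
merge 41/217 + 48/217 → 89/217
merge 58/217 + 10/31 → 128/217
merge 89/217 + 128/217 → 1
L = 36/217 + 10/31 + 89/217 + 128/217 + 1 = 540/217 ≈ 2.488 bits/symbol.

2.488 bits/symbol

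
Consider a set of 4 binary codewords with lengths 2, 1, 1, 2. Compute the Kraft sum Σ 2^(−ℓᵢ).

With common denominator 2^2 = 4: Σ 2^(−ℓᵢ) = 1/4 + 2/4 + 2/4 + 1/4 = 6/4 = 1.5.

1.5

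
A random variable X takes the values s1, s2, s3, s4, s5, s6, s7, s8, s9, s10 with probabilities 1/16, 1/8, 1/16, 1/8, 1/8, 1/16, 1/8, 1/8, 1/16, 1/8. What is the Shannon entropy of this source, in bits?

Each probability is a power of 1/2, so log₂(1/p) is an integer.
H = Σ p·log₂(1/p) = 1/16·4 + 1/8·3 + 1/16·4 + 1/8·3 + 1/8·3 + 1/16·4 + 1/8·3 + 1/8·3 + 1/16·4 + 1/8·3 = 3.25 bits.

3.25 bits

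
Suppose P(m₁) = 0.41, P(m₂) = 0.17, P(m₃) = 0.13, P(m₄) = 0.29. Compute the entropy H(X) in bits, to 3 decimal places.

1.863 bits

H = −Σ pᵢ log₂ pᵢ.
−0.41·log₂(0.41) = 0.5274
−0.17·log₂(0.17) = 0.4346
−0.13·log₂(0.13) = 0.3826
−0.29·log₂(0.29) = 0.5179
Sum ≈ 1.8625 → 1.863 bits.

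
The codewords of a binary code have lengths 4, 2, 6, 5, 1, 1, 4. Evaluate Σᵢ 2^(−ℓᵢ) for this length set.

1.421875

With common denominator 2^6 = 64: Σ 2^(−ℓᵢ) = 4/64 + 16/64 + 1/64 + 2/64 + 32/64 + 32/64 + 4/64 = 91/64 = 1.421875.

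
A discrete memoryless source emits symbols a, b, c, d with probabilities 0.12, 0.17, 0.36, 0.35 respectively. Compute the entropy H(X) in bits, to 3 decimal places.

H = −Σ pᵢ log₂ pᵢ.
−0.12·log₂(0.12) = 0.3671
−0.17·log₂(0.17) = 0.4346
−0.36·log₂(0.36) = 0.5306
−0.35·log₂(0.35) = 0.5301
Sum ≈ 1.8624 → 1.862 bits.

1.862 bits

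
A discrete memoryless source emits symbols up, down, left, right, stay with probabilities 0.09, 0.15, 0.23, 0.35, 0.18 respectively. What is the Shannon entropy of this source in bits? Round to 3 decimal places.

2.186 bits

H = −Σ pᵢ log₂ pᵢ.
−0.09·log₂(0.09) = 0.3127
−0.15·log₂(0.15) = 0.4105
−0.23·log₂(0.23) = 0.4877
−0.35·log₂(0.35) = 0.5301
−0.18·log₂(0.18) = 0.4453
Sum ≈ 2.1863 → 2.186 bits.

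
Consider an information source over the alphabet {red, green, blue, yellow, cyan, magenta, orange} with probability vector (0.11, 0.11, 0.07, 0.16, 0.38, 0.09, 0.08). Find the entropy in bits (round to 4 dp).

H = −Σ pᵢ log₂ pᵢ.
−0.11·log₂(0.11) = 0.3503
−0.11·log₂(0.11) = 0.3503
−0.07·log₂(0.07) = 0.2686
−0.16·log₂(0.16) = 0.4230
−0.38·log₂(0.38) = 0.5305
−0.09·log₂(0.09) = 0.3127
−0.08·log₂(0.08) = 0.2915
Sum ≈ 2.5268 → 2.5268 bits.

2.5268 bits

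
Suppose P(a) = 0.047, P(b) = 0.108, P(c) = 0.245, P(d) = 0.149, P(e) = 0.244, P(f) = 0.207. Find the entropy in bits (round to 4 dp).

H = −Σ pᵢ log₂ pᵢ.
−0.047·log₂(0.047) = 0.2073
−0.108·log₂(0.108) = 0.3468
−0.245·log₂(0.245) = 0.4971
−0.149·log₂(0.149) = 0.4092
−0.244·log₂(0.244) = 0.4966
−0.207·log₂(0.207) = 0.4704
Sum ≈ 2.4274 → 2.4274 bits.

2.4274 bits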